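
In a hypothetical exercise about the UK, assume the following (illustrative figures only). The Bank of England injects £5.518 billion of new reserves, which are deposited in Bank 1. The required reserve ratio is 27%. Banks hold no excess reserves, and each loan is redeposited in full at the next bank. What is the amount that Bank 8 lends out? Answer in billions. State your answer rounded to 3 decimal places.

Each bank lends a fraction (1 − rr) = 0.7300 of the deposit it receives, so Bank 8 receives 5.518·0.7300^7 and lends 5.518·0.7300^8 ≈ 0.4450 billion.

£0.445 billion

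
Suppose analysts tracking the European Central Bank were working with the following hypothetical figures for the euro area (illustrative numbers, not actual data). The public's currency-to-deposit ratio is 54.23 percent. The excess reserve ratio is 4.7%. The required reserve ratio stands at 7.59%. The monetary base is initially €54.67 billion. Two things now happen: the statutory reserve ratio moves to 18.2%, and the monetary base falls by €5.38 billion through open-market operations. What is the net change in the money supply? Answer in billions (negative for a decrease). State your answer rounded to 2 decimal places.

Before: m₁ = (1 + 0.5423) / (0.0759 + 0.047 + 0.5423) ≈ 2.31855, MB₁ = 54.67, so M₁ = 2.31855 × 54.67 ≈ 126.7551 billion.
After: m₂ = (1 + 0.5423) / (0.182 + 0.047 + 0.5423) ≈ 1.99961, MB₂ = 54.67 − 5.38 = 49.29, so M₂ = 1.99961 × 49.29 ≈ 98.5608 billion.
ΔM = M₂ − M₁ = 98.5608 − 126.7551 = -28.1943 billion.

-28.19 billion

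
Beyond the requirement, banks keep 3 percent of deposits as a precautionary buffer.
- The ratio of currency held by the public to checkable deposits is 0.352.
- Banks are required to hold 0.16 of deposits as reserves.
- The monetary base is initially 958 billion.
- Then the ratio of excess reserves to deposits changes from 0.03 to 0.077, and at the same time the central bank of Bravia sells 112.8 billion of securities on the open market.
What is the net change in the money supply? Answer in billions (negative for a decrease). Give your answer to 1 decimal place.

Before: m₁ = (1 + 0.352) / (0.16 + 0.03 + 0.352) ≈ 2.49446, MB₁ = 958, so M₁ = 2.49446 × 958 ≈ 2389.6927 billion.
After: m₂ = (1 + 0.352) / (0.16 + 0.077 + 0.352) ≈ 2.29542, MB₂ = 958 − 112.8 = 845.2, so M₂ = 2.29542 × 845.2 ≈ 1940.089 billion.
ΔM = M₂ − M₁ = 1940.089 − 2389.6927 = -449.6037 billion.

-449.6 billion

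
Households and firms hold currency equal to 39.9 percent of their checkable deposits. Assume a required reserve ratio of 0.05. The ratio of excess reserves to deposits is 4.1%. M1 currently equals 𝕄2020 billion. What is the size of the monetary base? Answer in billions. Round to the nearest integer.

The money multiplier is m = (1 + c) / (rr + e + c) = (1 + 0.399) / (0.05 + 0.041 + 0.399) ≈ 2.85510.
MB = M / m = 2020 / 2.85510 ≈ 707.5059 billion.

𝕄708 billion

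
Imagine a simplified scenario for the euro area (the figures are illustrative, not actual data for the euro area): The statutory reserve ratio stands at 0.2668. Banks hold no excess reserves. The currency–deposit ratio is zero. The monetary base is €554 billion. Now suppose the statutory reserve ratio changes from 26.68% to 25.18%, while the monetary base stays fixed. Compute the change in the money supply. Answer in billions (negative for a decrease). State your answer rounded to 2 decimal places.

Initially m₁ = 1 / (0.2668) ≈ 3.748126, so M₁ = 3.748126 × 554 ≈ 2076.4618 billion.
After the change m₂ = 1 / (0.2518) ≈ 3.971406, so M₂ = 3.971406 × 554 ≈ 2200.1589 billion.
ΔM = M₂ − M₁ = 2200.1589 − 2076.4618 = 123.6971 billion.

€123.70 billion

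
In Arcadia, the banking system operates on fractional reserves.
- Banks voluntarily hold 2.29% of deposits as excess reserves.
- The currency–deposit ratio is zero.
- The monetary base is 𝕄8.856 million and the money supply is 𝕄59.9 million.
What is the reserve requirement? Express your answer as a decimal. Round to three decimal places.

0.125

Using m = M/MB = 59.9/8.856 ≈ 6.763776. Since m = (1 + c)/(c + rr + e), the denominator satisfies c + rr + e = (1 + c)/m = (1 + 0) / 6.763776 ≈ 0.147846.
With c = 0 and e = 0.0229, the reserve requirement is 0.147846 − 0 − 0.0229 = 0.124946.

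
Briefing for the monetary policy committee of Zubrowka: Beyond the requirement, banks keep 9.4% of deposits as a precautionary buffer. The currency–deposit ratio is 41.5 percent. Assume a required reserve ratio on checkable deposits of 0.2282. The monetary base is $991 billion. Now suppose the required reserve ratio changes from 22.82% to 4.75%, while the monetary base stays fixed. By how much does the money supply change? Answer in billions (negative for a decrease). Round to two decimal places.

Initially m₁ = (1 + 0.415) / (0.2282 + 0.094 + 0.415) ≈ 1.919425, so M₁ = 1.919425 × 991 ≈ 1902.1502 billion.
After the change m₂ = (1 + 0.415) / (0.0475 + 0.094 + 0.415) ≈ 2.542677, so M₂ = 2.542677 × 991 ≈ 2519.7929 billion.
ΔM = M₂ − M₁ = 2519.7929 − 1902.1502 = 617.6427 billion.

$617.64 billion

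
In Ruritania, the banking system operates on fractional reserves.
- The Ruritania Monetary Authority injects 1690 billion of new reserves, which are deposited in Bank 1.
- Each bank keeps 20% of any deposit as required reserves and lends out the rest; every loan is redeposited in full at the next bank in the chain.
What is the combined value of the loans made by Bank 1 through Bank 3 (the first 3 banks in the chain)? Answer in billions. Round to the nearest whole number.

Bank i lends (1 − rr)^i of the original deposit: Bank 1 lends 1690·0.8000 = 1352.0000, Bank 2 lends 1690·0.8000² = 1081.6000, and so on.
Summing a geometric series: total = 1690·[0.8000·(1 − 0.8000^3) / (1 − 0.8000)] = 3298.8800 billion.

3299 billion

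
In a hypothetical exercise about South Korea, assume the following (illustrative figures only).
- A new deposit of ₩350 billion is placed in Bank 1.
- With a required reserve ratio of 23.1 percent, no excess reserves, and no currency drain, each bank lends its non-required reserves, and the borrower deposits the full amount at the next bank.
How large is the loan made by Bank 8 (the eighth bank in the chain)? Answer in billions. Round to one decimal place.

₩42.8 billion

Each bank lends a fraction (1 − rr) = 0.7690 of the deposit it receives, so Bank 8 receives 350·0.7690^7 and lends 350·0.7690^8 ≈ 42.8034 billion.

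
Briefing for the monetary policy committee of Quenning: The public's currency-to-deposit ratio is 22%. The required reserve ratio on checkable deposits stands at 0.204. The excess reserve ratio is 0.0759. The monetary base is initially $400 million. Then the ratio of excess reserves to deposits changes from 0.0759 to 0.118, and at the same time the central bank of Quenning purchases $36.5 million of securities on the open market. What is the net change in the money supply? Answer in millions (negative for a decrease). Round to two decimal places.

Before: m₁ = (1 + 0.22) / (0.204 + 0.0759 + 0.22) ≈ 2.440488, MB₁ = 400, so M₁ = 2.440488 × 400 = 976.1952 million.
After: m₂ = (1 + 0.22) / (0.204 + 0.118 + 0.22) ≈ 2.250923, MB₂ = 400 + 36.5 = 436.5, so M₂ = 2.250923 × 436.5 ≈ 982.5279 million.
ΔM = M₂ − M₁ = 982.5279 − 976.1952 = 6.3327 million.

$6.33 million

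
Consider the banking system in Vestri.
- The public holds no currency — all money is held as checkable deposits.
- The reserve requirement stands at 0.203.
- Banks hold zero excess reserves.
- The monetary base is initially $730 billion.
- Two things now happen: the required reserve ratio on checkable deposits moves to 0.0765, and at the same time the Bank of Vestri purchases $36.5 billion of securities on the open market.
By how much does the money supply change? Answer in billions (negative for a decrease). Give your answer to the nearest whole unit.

$6424 billion

Before: m₁ = 1 / (0.203) ≈ 4.9261, MB₁ = 730, so M₁ = 4.9261 × 730 = 3596.053 billion.
After: m₂ = 1 / (0.0765) ≈ 13.0719, MB₂ = 730 + 36.5 = 766.5, so M₂ = 13.0719 × 766.5 ≈ 10019.6113 billion.
ΔM = M₂ − M₁ = 10019.6113 − 3596.053 = 6423.5583 billion.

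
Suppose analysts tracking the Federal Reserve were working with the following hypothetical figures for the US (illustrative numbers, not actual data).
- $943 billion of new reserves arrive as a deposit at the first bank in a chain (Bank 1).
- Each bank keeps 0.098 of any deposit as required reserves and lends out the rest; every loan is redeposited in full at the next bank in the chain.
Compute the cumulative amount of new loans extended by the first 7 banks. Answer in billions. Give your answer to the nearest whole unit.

$4463 billion

Bank i lends (1 − rr)^i of the original deposit: Bank 1 lends 943·0.9020 = 850.5860, Bank 2 lends 943·0.9020² ≈ 767.2286, and so on.
Summing a geometric series: total = 943·[0.9020·(1 − 0.9020^7) / (1 − 0.9020)] ≈ 4463.0867 billion.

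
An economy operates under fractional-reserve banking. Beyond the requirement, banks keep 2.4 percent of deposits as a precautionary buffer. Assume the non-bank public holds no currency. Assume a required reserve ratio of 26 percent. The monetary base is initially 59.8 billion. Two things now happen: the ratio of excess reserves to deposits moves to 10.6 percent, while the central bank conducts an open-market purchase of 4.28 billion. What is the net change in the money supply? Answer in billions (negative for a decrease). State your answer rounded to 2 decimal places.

-35.48 billion

Before: m₁ = 1 / (0.26 + 0.024) ≈ 3.52113, MB₁ = 59.8, so M₁ = 3.52113 × 59.8 ≈ 210.5636 billion.
After: m₂ = 1 / (0.26 + 0.106) ≈ 2.73224, MB₂ = 59.8 + 4.28 = 64.08, so M₂ = 2.73224 × 64.08 ≈ 175.0819 billion.
ΔM = M₂ − M₁ = 175.0819 − 210.5636 = -35.4817 billion.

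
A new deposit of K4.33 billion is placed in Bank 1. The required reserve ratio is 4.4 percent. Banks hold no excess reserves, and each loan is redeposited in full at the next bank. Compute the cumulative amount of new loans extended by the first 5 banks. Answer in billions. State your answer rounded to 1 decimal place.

K19.0 billion

Bank i lends (1 − rr)^i of the original deposit: Bank 1 lends 4.33·0.9560 ≈ 4.1395, Bank 2 lends 4.33·0.9560² ≈ 3.9573, and so on.
Summing a geometric series: total = 4.33·[0.9560·(1 − 0.9560^5) / (1 − 0.9560)] ≈ 18.9544 billion.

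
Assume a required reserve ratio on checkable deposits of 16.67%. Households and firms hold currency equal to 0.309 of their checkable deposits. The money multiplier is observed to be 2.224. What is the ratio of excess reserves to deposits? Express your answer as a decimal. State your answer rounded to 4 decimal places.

0.1129

Using m = 2.224. Since m = (1 + c)/(c + rr + e), the denominator satisfies c + rr + e = (1 + c)/m = (1 + 0.309) / 2.224 ≈ 0.588579.
With c = 0.309 and rr = 0.1667, the ratio of excess reserves to deposits is 0.588579 − 0.309 − 0.1667 = 0.112879.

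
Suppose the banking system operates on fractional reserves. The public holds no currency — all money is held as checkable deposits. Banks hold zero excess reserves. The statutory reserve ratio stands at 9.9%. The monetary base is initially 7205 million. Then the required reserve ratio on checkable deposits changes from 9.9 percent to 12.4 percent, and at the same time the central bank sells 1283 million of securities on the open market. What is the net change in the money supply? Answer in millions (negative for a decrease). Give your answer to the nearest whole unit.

-25020 million

Before: m₁ = 1 / (0.099) ≈ 10.10101, MB₁ = 7205, so M₁ = 10.10101 × 7205 ≈ 72777.7771 million.
After: m₂ = 1 / (0.124) ≈ 8.06452, MB₂ = 7205 − 1283 = 5922, so M₂ = 8.06452 × 5922 ≈ 47758.0874 million.
ΔM = M₂ − M₁ = 47758.0874 − 72777.7771 = -25019.6897 million.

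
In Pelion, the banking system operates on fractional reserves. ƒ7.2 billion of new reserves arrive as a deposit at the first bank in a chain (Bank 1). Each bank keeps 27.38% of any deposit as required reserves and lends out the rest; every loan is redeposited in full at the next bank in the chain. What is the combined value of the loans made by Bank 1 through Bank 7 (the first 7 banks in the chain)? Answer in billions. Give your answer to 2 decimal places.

ƒ17.06 billion

Bank i lends (1 − rr)^i of the original deposit: Bank 1 lends 7.2·0.7262 ≈ 5.2286, Bank 2 lends 7.2·0.7262² ≈ 3.7970, and so on.
Summing a geometric series: total = 7.2·[0.7262·(1 − 0.7262^7) / (1 − 0.7262)] ≈ 17.0626 billion.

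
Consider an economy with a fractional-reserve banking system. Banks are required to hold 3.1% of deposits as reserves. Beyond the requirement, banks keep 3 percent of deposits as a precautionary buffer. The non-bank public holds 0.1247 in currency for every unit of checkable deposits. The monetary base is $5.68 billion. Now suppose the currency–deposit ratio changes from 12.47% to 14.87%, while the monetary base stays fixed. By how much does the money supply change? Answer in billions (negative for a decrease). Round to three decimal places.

-3.287 billion

Initially m₁ = (1 + 0.1247) / (0.031 + 0.03 + 0.1247) ≈ 6.05654, so M₁ = 6.05654 × 5.68 ≈ 34.4011 billion.
After the change m₂ = (1 + 0.1487) / (0.031 + 0.03 + 0.1487) ≈ 5.47783, so M₂ = 5.47783 × 5.68 ≈ 31.1141 billion.
ΔM = M₂ − M₁ = 31.1141 − 34.4011 = -3.287 billion.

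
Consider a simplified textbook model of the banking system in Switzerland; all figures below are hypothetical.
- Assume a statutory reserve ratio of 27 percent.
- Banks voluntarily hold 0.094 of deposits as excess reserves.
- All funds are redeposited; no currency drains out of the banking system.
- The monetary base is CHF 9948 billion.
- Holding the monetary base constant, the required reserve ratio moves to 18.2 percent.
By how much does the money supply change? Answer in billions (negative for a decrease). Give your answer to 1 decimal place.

Initially m₁ = 1 / (0.27 + 0.094) ≈ 2.747253, so M₁ = 2.747253 × 9948 ≈ 27329.6728 billion.
After the change m₂ = 1 / (0.182 + 0.094) ≈ 3.623188, so M₂ = 3.623188 × 9948 ≈ 36043.4742 billion.
ΔM = M₂ − M₁ = 36043.4742 − 27329.6728 = 8713.8014 billion.

CHF 8713.8 billion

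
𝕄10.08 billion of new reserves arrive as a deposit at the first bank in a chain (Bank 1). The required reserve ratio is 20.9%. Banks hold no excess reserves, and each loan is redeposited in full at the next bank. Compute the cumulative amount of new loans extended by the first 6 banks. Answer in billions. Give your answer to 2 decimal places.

𝕄28.81 billion

Bank i lends (1 − rr)^i of the original deposit: Bank 1 lends 10.08·0.7910 ≈ 7.9733, Bank 2 lends 10.08·0.7910² ≈ 6.3069, and so on.
Summing a geometric series: total = 10.08·[0.7910·(1 − 0.7910^6) / (1 − 0.7910)] ≈ 28.8053 billion.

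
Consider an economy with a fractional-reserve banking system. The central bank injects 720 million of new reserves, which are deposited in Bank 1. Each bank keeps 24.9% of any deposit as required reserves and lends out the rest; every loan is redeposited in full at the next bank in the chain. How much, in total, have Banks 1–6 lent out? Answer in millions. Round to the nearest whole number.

Bank i lends (1 − rr)^i of the original deposit: Bank 1 lends 720·0.7510 = 540.7200, Bank 2 lends 720·0.7510² ≈ 406.0807, and so on.
Summing a geometric series: total = 720·[0.7510·(1 − 0.7510^6) / (1 − 0.7510)] ≈ 1781.9719 million.

1782 million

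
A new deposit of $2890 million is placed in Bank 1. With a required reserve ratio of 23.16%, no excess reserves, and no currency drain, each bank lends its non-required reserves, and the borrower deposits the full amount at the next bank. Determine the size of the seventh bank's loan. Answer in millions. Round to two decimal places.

Each bank lends a fraction (1 − rr) = 0.7684 of the deposit it receives, so Bank 7 receives 2890·0.7684^6 and lends 2890·0.7684^7 ≈ 457.0980 million.

$457.10 million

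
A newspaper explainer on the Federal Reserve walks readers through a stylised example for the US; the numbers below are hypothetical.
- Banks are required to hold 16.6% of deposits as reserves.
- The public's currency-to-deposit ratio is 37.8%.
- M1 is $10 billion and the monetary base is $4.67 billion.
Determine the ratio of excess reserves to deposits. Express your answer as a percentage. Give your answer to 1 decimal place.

10.0%

Using m = M/MB = 10/4.67 ≈ 2.141328. Since m = (1 + c)/(c + rr + e), the denominator satisfies c + rr + e = (1 + c)/m = (1 + 0.378) / 2.141328 ≈ 0.643526.
With c = 0.378 and rr = 0.166, the ratio of excess reserves to deposits is 0.643526 − 0.378 − 0.166 = 0.099526.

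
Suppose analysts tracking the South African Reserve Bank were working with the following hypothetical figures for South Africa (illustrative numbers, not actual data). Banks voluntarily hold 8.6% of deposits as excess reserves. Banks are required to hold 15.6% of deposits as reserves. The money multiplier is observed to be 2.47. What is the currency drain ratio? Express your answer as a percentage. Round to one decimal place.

27.4%

Using m = 2.47. From m = (1 + c)/(c + rr + e), rearranging gives 1 + c = m·(c + rr + e), so c·(1 − m) = m·(rr + e) − 1.
Hence c = [m·(rr + e) − 1]/(1 − m) = [2.47 × (0.156 + 0.086) − 1] / (1 − 2.47) ≈ 0.273646.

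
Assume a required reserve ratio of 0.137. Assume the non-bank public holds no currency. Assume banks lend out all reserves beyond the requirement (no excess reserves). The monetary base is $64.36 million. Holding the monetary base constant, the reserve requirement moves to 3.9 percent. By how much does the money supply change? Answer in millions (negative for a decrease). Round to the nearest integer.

Initially m₁ = 1 / (0.137) ≈ 7.2993, so M₁ = 7.2993 × 64.36 ≈ 469.7829 million.
After the change m₂ = 1 / (0.039) ≈ 25.6410, so M₂ = 25.6410 × 64.36 ≈ 1650.2548 million.
ΔM = M₂ − M₁ = 1650.2548 − 469.7829 = 1180.4719 million.

$1180 million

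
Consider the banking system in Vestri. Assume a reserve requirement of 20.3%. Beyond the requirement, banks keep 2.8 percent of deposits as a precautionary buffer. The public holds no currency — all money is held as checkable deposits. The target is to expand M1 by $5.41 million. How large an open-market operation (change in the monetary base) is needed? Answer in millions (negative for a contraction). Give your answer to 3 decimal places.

$1.250 million

The money multiplier is m = 1 / (rr + e) = 1 / (0.203 + 0.028) ≈ 4.32900.
ΔMB = ΔM / m = (+5.41) / 4.32900 ≈ 1.2497 million.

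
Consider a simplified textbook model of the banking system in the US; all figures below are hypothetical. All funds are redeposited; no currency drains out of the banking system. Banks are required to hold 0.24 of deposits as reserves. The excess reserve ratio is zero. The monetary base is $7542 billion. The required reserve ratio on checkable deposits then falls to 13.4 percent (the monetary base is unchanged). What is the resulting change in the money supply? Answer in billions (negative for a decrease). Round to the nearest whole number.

Initially m₁ = 1 / (0.24) ≈ 4.16667, so M₁ = 4.16667 × 7542 ≈ 31425.0251 billion.
After the change m₂ = 1 / (0.134) ≈ 7.46269, so M₂ = 7.46269 × 7542 ≈ 56283.608 billion.
ΔM = M₂ − M₁ = 56283.608 − 31425.0251 = 24858.5829 billion.

$24859 billion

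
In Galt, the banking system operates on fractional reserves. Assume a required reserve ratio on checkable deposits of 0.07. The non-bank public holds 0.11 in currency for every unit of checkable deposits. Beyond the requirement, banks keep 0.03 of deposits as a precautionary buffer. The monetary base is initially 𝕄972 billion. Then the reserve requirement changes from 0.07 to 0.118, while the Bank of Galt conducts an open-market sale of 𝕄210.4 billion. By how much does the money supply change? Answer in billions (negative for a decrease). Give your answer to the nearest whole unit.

-1861 billion

Before: m₁ = (1 + 0.11) / (0.07 + 0.03 + 0.11) ≈ 5.2857, MB₁ = 972, so M₁ = 5.2857 × 972 = 5137.7004 billion.
After: m₂ = (1 + 0.11) / (0.118 + 0.03 + 0.11) ≈ 4.3023, MB₂ = 972 − 210.4 = 761.6, so M₂ = 4.3023 × 761.6 ≈ 3276.6317 billion.
ΔM = M₂ − M₁ = 3276.6317 − 5137.7004 = -1861.0687 billion.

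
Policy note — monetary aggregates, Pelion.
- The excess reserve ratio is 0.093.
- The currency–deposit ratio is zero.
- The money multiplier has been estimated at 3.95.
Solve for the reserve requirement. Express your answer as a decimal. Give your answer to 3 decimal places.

Using m = 3.95. Since m = (1 + c)/(c + rr + e), the denominator satisfies c + rr + e = (1 + c)/m = (1 + 0) / 3.95 ≈ 0.253165.
With c = 0 and e = 0.093, the reserve requirement is 0.253165 − 0 − 0.093 = 0.160165.

0.160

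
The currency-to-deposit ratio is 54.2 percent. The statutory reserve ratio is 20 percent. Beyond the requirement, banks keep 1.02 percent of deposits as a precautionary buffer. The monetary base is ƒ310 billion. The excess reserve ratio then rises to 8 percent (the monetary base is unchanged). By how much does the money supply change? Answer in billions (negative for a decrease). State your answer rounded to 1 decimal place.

Initially m₁ = (1 + 0.542) / (0.2 + 0.0102 + 0.542) ≈ 2.04999, so M₁ = 2.04999 × 310 = 635.4969 billion.
After the change m₂ = (1 + 0.542) / (0.2 + 0.08 + 0.542) ≈ 1.87591, so M₂ = 1.87591 × 310 = 581.5321 billion.
ΔM = M₂ − M₁ = 581.5321 − 635.4969 = -53.9648 billion.

-54.0 billion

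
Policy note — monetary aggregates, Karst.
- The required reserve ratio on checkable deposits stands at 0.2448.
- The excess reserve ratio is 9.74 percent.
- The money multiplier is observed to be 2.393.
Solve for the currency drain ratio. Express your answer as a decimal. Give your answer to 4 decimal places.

Using m = 2.393. From m = (1 + c)/(c + rr + e), rearranging gives 1 + c = m·(c + rr + e), so c·(1 − m) = m·(rr + e) − 1.
Hence c = [m·(rr + e) − 1]/(1 − m) = [2.393 × (0.2448 + 0.0974) − 1] / (1 − 2.393) ≈ 0.130018.

0.1300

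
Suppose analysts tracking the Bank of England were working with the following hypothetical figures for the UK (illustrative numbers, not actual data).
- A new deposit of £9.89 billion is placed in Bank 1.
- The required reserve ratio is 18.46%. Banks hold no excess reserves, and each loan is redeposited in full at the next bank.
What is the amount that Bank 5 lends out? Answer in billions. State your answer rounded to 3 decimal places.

Each bank lends a fraction (1 − rr) = 0.8154 of the deposit it receives, so Bank 5 receives 9.89·0.8154^4 and lends 9.89·0.8154^5 ≈ 3.5649 billion.

£3.565 billion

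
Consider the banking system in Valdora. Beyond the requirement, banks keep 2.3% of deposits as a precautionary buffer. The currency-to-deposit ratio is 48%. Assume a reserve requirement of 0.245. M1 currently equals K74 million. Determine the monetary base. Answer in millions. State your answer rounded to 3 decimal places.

K37.400 million

The money multiplier is m = (1 + c) / (rr + e + c) = (1 + 0.48) / (0.245 + 0.023 + 0.48) ≈ 1.978610.
MB = M / m = 74 / 1.978610 ≈ 37.4 million.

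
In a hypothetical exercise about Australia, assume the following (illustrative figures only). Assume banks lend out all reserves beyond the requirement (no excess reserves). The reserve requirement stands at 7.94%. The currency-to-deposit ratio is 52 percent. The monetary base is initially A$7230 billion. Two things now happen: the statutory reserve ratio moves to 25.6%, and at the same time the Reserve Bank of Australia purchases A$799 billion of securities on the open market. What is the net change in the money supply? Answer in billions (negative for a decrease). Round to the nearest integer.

Before: m₁ = (1 + 0.52) / (0.0794 + 0.52) ≈ 2.53587, MB₁ = 7230, so M₁ = 2.53587 × 7230 = 18334.3401 billion.
After: m₂ = (1 + 0.52) / (0.256 + 0.52) ≈ 1.95876, MB₂ = 7230 + 799 = 8029, so M₂ = 1.95876 × 8029 ≈ 15726.884 billion.
ΔM = M₂ − M₁ = 15726.884 − 18334.3401 = -2607.4561 billion.

-2607 billion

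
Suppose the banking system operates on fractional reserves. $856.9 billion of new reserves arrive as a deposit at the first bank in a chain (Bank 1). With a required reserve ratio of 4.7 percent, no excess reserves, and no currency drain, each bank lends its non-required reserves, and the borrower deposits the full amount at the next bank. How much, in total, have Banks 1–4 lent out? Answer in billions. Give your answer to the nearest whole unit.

Bank i lends (1 − rr)^i of the original deposit: Bank 1 lends 856.9·0.9530 = 816.6257, Bank 2 lends 856.9·0.9530² ≈ 778.2443, and so on.
Summing a geometric series: total = 856.9·[0.9530·(1 − 0.9530^4) / (1 − 0.9530)] ≈ 3043.3453 billion.

$3043 billion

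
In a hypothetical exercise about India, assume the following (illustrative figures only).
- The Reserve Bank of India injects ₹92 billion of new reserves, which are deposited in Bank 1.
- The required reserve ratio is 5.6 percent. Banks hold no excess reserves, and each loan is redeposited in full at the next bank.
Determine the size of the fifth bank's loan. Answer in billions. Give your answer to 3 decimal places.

₹68.968 billion

Each bank lends a fraction (1 − rr) = 0.9440 of the deposit it receives, so Bank 5 receives 92·0.9440^4 and lends 92·0.9440^5 ≈ 68.9680 billion.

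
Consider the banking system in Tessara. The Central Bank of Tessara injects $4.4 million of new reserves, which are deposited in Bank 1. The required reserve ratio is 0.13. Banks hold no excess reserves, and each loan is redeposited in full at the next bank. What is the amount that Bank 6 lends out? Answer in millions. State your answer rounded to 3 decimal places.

$1.908 million

Each bank lends a fraction (1 − rr) = 0.8700 of the deposit it receives, so Bank 6 receives 4.4·0.8700^5 and lends 4.4·0.8700^6 ≈ 1.9080 million.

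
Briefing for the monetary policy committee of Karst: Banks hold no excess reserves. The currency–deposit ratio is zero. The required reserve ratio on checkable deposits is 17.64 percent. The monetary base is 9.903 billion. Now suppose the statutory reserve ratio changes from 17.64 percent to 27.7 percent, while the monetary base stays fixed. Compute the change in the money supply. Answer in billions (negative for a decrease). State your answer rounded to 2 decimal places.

Initially m₁ = 1 / (0.1764) ≈ 5.6689, so M₁ = 5.6689 × 9.903 ≈ 56.1391 billion.
After the change m₂ = 1 / (0.277) ≈ 3.6101, so M₂ = 3.6101 × 9.903 ≈ 35.7508 billion.
ΔM = M₂ − M₁ = 35.7508 − 56.1391 = -20.3883 billion.

-20.39 billion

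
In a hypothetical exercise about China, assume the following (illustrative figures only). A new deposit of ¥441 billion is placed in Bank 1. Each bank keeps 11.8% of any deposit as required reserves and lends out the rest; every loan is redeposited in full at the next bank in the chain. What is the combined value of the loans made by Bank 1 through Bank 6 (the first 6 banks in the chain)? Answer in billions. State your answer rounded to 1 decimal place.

Bank i lends (1 − rr)^i of the original deposit: Bank 1 lends 441·0.8820 = 388.9620, Bank 2 lends 441·0.8820² ≈ 343.0645, and so on.
Summing a geometric series: total = 441·[0.8820·(1 − 0.8820^6) / (1 − 0.8820)] ≈ 1744.4848 billion.

¥1744.5 billion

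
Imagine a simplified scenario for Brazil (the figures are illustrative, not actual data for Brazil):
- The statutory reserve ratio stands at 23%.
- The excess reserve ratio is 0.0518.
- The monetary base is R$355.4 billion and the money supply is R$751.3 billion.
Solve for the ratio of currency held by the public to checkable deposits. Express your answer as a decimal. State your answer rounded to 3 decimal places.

Using m = M/MB = 751.3/355.4 ≈ 2.113956. From m = (1 + c)/(c + rr + e), rearranging gives 1 + c = m·(c + rr + e), so c·(1 − m) = m·(rr + e) − 1.
Hence c = [m·(rr + e) − 1]/(1 − m) = [2.113956 × (0.23 + 0.0518) − 1] / (1 − 2.113956) ≈ 0.362929.

0.363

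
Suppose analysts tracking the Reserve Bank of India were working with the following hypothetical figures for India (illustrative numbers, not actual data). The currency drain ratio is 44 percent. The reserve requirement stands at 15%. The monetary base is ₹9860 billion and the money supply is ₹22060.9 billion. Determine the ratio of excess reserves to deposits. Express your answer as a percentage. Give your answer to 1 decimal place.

Using m = M/MB = 22060.9/9860 ≈ 2.237414. Since m = (1 + c)/(c + rr + e), the denominator satisfies c + rr + e = (1 + c)/m = (1 + 0.44) / 2.237414 ≈ 0.643600.
With c = 0.44 and rr = 0.15, the ratio of excess reserves to deposits is 0.643600 − 0.44 − 0.15 = 0.0536.

5.4%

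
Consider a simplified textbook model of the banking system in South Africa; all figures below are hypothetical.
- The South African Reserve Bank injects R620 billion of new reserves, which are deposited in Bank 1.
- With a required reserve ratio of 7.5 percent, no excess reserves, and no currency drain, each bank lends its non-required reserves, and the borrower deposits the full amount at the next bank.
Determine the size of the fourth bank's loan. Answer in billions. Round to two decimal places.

R453.90 billion

Each bank lends a fraction (1 − rr) = 0.9250 of the deposit it receives, so Bank 4 receives 620·0.9250^3 and lends 620·0.9250^4 ≈ 453.8984 billion.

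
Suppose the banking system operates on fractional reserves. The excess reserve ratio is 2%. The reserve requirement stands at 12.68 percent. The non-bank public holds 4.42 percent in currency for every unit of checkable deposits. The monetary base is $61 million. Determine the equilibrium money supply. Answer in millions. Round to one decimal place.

$333.5 million

The money multiplier is m = (1 + c) / (rr + e + c) = (1 + 0.0442) / (0.1268 + 0.02 + 0.0442) ≈ 5.4670.
So M = m × MB = 5.4670 × 61 = 333.487 million.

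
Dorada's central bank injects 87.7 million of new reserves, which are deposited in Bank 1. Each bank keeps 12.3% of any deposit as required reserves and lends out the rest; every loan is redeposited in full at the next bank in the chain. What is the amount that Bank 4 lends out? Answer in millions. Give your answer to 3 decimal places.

51.880 million

Each bank lends a fraction (1 − rr) = 0.8770 of the deposit it receives, so Bank 4 receives 87.7·0.8770^3 and lends 87.7·0.8770^4 ≈ 51.8798 million.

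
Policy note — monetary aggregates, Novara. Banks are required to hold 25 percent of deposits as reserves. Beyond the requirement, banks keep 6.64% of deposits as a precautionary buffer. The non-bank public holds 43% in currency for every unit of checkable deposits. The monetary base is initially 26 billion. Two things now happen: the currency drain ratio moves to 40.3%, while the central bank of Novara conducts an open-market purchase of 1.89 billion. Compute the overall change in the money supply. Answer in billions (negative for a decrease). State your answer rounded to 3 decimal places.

Before: m₁ = (1 + 0.43) / (0.25 + 0.0664 + 0.43) ≈ 1.915863, MB₁ = 26, so M₁ = 1.915863 × 26 ≈ 49.8124 billion.
After: m₂ = (1 + 0.403) / (0.25 + 0.0664 + 0.403) ≈ 1.950236, MB₂ = 26 + 1.89 = 27.89, so M₂ = 1.950236 × 27.89 ≈ 54.3921 billion.
ΔM = M₂ − M₁ = 54.3921 − 49.8124 = 4.5797 billion.

4.580 billion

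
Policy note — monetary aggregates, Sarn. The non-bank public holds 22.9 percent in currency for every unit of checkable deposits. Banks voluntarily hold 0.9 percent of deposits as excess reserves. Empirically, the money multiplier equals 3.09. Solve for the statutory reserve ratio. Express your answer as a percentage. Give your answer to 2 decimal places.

Using m = 3.09. Since m = (1 + c)/(c + rr + e), the denominator satisfies c + rr + e = (1 + c)/m = (1 + 0.229) / 3.09 ≈ 0.397735.
With c = 0.229 and e = 0.009, the statutory reserve ratio is 0.397735 − 0.229 − 0.009 = 0.159735.

15.97%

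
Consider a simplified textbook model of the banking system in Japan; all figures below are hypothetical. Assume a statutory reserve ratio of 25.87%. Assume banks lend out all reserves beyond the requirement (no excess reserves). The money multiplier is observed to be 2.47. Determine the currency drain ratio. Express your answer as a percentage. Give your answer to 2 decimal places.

24.56%

Using m = 2.47. From m = (1 + c)/(c + rr + e), rearranging gives 1 + c = m·(c + rr + e), so c·(1 − m) = m·(rr + e) − 1.
Hence c = [m·(rr + e) − 1]/(1 − m) = [2.47 × (0.2587 + 0) − 1] / (1 − 2.47) ≈ 0.245586.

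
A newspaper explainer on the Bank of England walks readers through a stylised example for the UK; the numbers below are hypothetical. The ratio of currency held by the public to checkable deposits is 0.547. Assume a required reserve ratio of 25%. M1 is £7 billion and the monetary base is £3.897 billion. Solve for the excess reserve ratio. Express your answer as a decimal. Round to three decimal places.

Using m = M/MB = 7/3.897 ≈ 1.796254. Since m = (1 + c)/(c + rr + e), the denominator satisfies c + rr + e = (1 + c)/m = (1 + 0.547) / 1.796254 ≈ 0.861237.
With c = 0.547 and rr = 0.25, the excess reserve ratio is 0.861237 − 0.547 − 0.25 = 0.064237.

0.064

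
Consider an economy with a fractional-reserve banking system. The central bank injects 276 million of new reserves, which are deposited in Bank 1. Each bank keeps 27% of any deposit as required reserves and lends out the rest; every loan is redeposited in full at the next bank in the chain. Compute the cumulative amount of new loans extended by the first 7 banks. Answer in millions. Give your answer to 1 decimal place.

Bank i lends (1 − rr)^i of the original deposit: Bank 1 lends 276·0.7300 = 201.4800, Bank 2 lends 276·0.7300² = 147.0804, and so on.
Summing a geometric series: total = 276·[0.7300·(1 − 0.7300^7) / (1 − 0.7300)] ≈ 663.7841 million.

663.8 million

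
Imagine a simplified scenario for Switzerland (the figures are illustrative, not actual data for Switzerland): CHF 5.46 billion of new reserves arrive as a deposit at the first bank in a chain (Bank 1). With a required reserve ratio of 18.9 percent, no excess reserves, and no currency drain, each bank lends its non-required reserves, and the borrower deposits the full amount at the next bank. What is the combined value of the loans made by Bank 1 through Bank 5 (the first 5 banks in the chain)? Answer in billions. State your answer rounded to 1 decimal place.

CHF 15.2 billion

Bank i lends (1 − rr)^i of the original deposit: Bank 1 lends 5.46·0.8110 ≈ 4.4281, Bank 2 lends 5.46·0.8110² ≈ 3.5912, and so on.
Summing a geometric series: total = 5.46·[0.8110·(1 − 0.8110^5) / (1 − 0.8110)] ≈ 15.2092 billion.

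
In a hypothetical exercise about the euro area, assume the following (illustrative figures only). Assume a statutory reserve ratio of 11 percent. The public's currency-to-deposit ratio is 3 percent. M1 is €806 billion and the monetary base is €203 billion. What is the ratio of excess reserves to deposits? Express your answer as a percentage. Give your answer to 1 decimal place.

Using m = M/MB = 806/203 ≈ 3.970443. Since m = (1 + c)/(c + rr + e), the denominator satisfies c + rr + e = (1 + c)/m = (1 + 0.03) / 3.970443 ≈ 0.259417.
With c = 0.03 and rr = 0.11, the ratio of excess reserves to deposits is 0.259417 − 0.03 − 0.11 = 0.119417.

11.9%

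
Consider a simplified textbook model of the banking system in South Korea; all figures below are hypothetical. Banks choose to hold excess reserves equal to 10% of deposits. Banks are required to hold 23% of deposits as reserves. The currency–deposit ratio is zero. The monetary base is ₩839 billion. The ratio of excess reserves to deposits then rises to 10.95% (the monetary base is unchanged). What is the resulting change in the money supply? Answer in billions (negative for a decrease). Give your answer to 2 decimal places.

-71.14 billion

Initially m₁ = 1 / (0.23 + 0.1) ≈ 3.030303, so M₁ = 3.030303 × 839 ≈ 2542.4242 billion.
After the change m₂ = 1 / (0.23 + 0.1095) ≈ 2.945508, so M₂ = 2.945508 × 839 ≈ 2471.2812 billion.
ΔM = M₂ − M₁ = 2471.2812 − 2542.4242 = -71.143 billion.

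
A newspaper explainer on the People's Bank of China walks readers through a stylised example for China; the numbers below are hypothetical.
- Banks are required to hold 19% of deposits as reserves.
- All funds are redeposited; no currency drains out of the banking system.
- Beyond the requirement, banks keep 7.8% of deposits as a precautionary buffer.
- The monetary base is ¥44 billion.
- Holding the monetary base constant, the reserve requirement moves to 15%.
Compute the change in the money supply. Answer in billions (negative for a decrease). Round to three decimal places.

Initially m₁ = 1 / (0.19 + 0.078) ≈ 3.731343, so M₁ = 3.731343 × 44 ≈ 164.1791 billion.
After the change m₂ = 1 / (0.15 + 0.078) ≈ 4.385965, so M₂ = 4.385965 × 44 ≈ 192.9825 billion.
ΔM = M₂ − M₁ = 192.9825 − 164.1791 = 28.8034 billion.

¥28.803 billion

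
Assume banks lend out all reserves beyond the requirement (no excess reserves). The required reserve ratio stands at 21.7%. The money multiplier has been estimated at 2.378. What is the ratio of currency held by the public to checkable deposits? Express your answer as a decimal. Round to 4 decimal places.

0.3512

Using m = 2.378. From m = (1 + c)/(c + rr + e), rearranging gives 1 + c = m·(c + rr + e), so c·(1 − m) = m·(rr + e) − 1.
Hence c = [m·(rr + e) − 1]/(1 − m) = [2.378 × (0.217 + 0) − 1] / (1 − 2.378) ≈ 0.351215.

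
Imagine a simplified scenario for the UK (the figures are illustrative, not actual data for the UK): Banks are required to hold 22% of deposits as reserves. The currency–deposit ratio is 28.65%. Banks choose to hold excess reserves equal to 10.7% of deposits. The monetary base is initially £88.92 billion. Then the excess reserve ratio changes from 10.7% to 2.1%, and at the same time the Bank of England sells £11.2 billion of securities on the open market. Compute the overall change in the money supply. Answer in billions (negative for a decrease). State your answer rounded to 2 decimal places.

Before: m₁ = (1 + 0.2865) / (0.22 + 0.107 + 0.2865) ≈ 2.09698, MB₁ = 88.92, so M₁ = 2.09698 × 88.92 ≈ 186.4635 billion.
After: m₂ = (1 + 0.2865) / (0.22 + 0.021 + 0.2865) ≈ 2.43886, MB₂ = 88.92 − 11.2 = 77.72, so M₂ = 2.43886 × 77.72 ≈ 189.5482 billion.
ΔM = M₂ − M₁ = 189.5482 − 186.4635 = 3.0847 billion.

£3.08 billion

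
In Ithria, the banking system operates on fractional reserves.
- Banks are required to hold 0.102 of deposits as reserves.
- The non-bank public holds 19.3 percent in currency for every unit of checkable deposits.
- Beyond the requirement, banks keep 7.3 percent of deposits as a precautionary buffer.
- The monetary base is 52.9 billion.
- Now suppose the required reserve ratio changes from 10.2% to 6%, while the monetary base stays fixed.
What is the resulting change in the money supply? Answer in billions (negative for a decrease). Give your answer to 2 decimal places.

Initially m₁ = (1 + 0.193) / (0.102 + 0.073 + 0.193) ≈ 3.24185, so M₁ = 3.24185 × 52.9 ≈ 171.4939 billion.
After the change m₂ = (1 + 0.193) / (0.06 + 0.073 + 0.193) ≈ 3.65951, so M₂ = 3.65951 × 52.9 ≈ 193.5881 billion.
ΔM = M₂ − M₁ = 193.5881 − 171.4939 = 22.0942 billion.

22.09 billion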